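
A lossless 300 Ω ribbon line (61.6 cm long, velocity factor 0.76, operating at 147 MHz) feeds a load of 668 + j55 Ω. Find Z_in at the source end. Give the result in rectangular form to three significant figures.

λ = v/f = 0.76·c / 147 MHz = 1.55 m
βl = 2π·l/λ = 2π × 0.397 = 143°
tan(βl) = tan(143°) = -0.754
Z_in = Z_0·(Z_L + jZ_0·tanβl)/(Z_0 + jZ_L·tanβl)
     = 300·(668 − j171)/(341 − j504)

Z_in ≈ 255 + j225 Ω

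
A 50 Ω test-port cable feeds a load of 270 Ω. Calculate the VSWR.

VSWR ≈ 5.4

Γ = (270 − 50)/(270 + 50) = 0.688
VSWR = (1 + 0.688)/(1 − 0.688)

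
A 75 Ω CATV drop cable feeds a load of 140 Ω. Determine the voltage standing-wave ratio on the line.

VSWR ≈ 1.87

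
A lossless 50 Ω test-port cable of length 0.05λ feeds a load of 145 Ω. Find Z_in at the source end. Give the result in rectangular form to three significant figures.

βl = 2π × 0.05 = 18°
tan(βl) = tan(18°) = 0.325
Z_in = Z_0·(Z_L + jZ_0·tanβl)/(Z_0 + jZ_L·tanβl)
     = 50·(145 + j16.2)/(50 + j47.1)

Z_in ≈ 84.9 − j63.8 Ω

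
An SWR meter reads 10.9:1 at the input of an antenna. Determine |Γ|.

|Γ| = (S − 1)/(S + 1) = (10.9 − 1)/(10.9 + 1) = 9.9/11.9

|Γ| ≈ 0.832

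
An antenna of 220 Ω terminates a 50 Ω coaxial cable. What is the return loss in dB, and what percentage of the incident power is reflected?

Γ = (220 − 50)/(220 + 50) = 0.63
RL = −20·log₁₀(0.63) = 4.02 dB
P_refl/P_inc = |Γ|² = 0.396

RL ≈ 4.02 dB; 39.6% of incident power reflected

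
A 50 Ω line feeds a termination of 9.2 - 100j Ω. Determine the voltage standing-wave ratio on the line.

VSWR ≈ 27.3

Γ = (Z_L − Z_0)/(Z_L + Z_0) = (-40.8 − j100)/(59.2 − j100)
|Γ| = 108/116 = 0.929
VSWR = (1 + |Γ|)/(1 − |Γ|) = 1.93/0.0706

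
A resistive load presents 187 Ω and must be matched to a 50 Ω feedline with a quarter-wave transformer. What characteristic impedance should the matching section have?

Z_qwt = √(Z_0·R_L) = √(50 × 187) = √9350

Z_qwt ≈ 96.7 Ω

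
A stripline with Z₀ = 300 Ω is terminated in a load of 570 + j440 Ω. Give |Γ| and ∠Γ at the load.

Γ = (Z_L − Z_0)/(Z_L + Z_0) = (270 + j440)/(870 + j440)
|Γ| = 516/975 = 0.53

Γ ≈ 0.53 ∠ 31.6°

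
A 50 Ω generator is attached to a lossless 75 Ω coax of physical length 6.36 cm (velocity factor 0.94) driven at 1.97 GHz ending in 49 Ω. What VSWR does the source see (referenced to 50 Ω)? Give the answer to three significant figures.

λ = v/f = 0.94·c / 1.97 GHz = 0.143 m
βl = 2π·l/λ = 2π × 0.444 = 160°
tan(βl) = -0.365
Z_in = Z_0·(Z_L + jZ_0·tanβl)/(Z_0 + jZ_L·tanβl) = 52.5 − j14.8 Ω
Γ_s = (Z_in − Z_s)/(Z_in + Z_s) = (2.54 − j14.8)/(103 − j14.8), |Γ_s| = 0.145
VSWR = (1 + |Γ_s|)/(1 − |Γ_s|)

VSWR ≈ 1.34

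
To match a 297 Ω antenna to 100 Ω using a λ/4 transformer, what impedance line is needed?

Z_qwt ≈ 172 Ω

Z_qwt = √(Z_0·R_L) = √(100 × 297) = √29700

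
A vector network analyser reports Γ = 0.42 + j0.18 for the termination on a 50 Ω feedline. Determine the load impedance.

Z_L = Z_0·(1 + Γ)/(1 − Γ) = 50·(1.42 + j0.18)/(0.58 − j0.18)

Z_L ≈ 107 + j48.8 Ω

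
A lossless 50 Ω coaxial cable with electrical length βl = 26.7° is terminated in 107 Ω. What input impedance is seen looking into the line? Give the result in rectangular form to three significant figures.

Z_in ≈ 62.1 − j41.7 Ω

tan(βl) = tan(26.7°) = 0.503
Z_in = Z_0·(Z_L + jZ_0·tanβl)/(Z_0 + jZ_L·tanβl)
     = 50·(107 + j25.1)/(50 + j53.8)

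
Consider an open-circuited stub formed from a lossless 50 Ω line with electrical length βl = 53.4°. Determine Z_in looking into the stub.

tan(βl) = 1.35
For an open-circuited stub, Z_in = −jZ_0·cot(βl) = −jZ_0/tan(βl)

Z_in ≈ −j37.1 Ω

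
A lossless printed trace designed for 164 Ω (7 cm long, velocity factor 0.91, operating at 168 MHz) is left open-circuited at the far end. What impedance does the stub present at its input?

λ = v/f = 0.91·c / 168 MHz = 1.62 m
βl = 2π·l/λ = 2π × 0.0431 = 15.5°
tan(βl) = 0.277
For an open-circuited stub, Z_in = −jZ_0·cot(βl) = −jZ_0/tan(βl)

Z_in ≈ −j591 Ω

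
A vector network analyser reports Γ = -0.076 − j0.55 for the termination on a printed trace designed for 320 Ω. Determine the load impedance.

Z_L = Z_0·(1 + Γ)/(1 − Γ) = 320·(0.924 − j0.55)/(1.08 + j0.55)

Z_L ≈ 152 − j241 Ω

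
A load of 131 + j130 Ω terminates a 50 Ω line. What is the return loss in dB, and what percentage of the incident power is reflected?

Γ = (81 + j130)/(181 + j130), |Γ| = 0.687
RL = −20·log₁₀(0.687) = 3.26 dB
P_refl/P_inc = |Γ|² = 0.472

RL ≈ 3.26 dB; 47.2% of incident power reflected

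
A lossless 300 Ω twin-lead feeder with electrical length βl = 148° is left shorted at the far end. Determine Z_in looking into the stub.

Z_in ≈ −j187 Ω

tan(βl) = -0.625
For a shorted stub, Z_in = jZ_0·tan(βl)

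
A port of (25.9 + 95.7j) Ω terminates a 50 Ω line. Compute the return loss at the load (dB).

RL ≈ 1.85 dB

Γ = (-24.1 + j95.7)/(75.9 + j95.7), |Γ| = 0.808
RL = −20·log₁₀|Γ| = −20·log₁₀(0.808)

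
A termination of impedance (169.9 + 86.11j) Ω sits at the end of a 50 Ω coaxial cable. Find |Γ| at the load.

|Γ| ≈ 0.625

Γ = (Z_L − Z_0)/(Z_L + Z_0) = (119.9 + j86.11)/(219.9 + j86.11)
|Γ| = 148/236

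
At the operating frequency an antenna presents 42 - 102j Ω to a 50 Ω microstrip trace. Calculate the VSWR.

VSWR ≈ 6.84

Γ = (Z_L − Z_0)/(Z_L + Z_0) = (-8 − j102)/(92 − j102)
|Γ| = 102/137 = 0.745
VSWR = (1 + |Γ|)/(1 − |Γ|) = 1.74/0.255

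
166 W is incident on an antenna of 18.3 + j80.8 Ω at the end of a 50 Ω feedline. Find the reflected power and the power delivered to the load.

|Γ| = |(-31.7 + j80.8)/(68.3 + j80.8)| = 0.82
|Γ|² = 0.673
P_refl = |Γ|²·P_inc = 112 W, P_del = (1 − |Γ|²)·P_inc = 54.3 W

P_reflected ≈ 112 W; P_delivered ≈ 54.3 W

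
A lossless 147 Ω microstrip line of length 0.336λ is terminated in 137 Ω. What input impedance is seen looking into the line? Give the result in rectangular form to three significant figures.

βl = 2π × 0.336 = 121°
tan(βl) = tan(121°) = -1.67
Z_in = Z_0·(Z_L + jZ_0·tanβl)/(Z_0 + jZ_L·tanβl)
     = 147·(137 − j245)/(147 − j228)

Z_in ≈ 152 − j9.43 Ω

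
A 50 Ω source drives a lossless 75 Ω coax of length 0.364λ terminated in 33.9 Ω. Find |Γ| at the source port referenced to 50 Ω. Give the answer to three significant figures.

|Γ| ≈ 0.445

βl = 2π × 0.364 = 131°
tan(βl) = -1.15
Z_in = Z_0·(Z_L + jZ_0·tanβl)/(Z_0 + jZ_L·tanβl) = 61.9 − j54 Ω
Γ_s = (Z_in − Z_s)/(Z_in + Z_s) = (11.9 − j54)/(112 − j54), |Γ_s| = 0.445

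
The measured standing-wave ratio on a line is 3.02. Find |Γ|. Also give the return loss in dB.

|Γ| = (S − 1)/(S + 1) = (3.02 − 1)/(3.02 + 1) = 2.02/4.02
RL = −20·log₁₀|Γ| = −20·log₁₀(0.502)

|Γ| ≈ 0.502; return loss ≈ 5.98 dB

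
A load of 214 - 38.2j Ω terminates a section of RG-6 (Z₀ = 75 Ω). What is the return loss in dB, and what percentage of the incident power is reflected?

Γ = (139 − j38.2)/(289 − j38.2), |Γ| = 0.495
RL = −20·log₁₀(0.495) = 6.12 dB
P_refl/P_inc = |Γ|² = 0.245

RL ≈ 6.12 dB; 24.5% of incident power reflected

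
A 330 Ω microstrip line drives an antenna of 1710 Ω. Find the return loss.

RL ≈ 3.4 dB

Γ = (1710 − 330)/(1710 + 330) = 0.676
RL = −20·log₁₀|Γ| = −20·log₁₀(0.676)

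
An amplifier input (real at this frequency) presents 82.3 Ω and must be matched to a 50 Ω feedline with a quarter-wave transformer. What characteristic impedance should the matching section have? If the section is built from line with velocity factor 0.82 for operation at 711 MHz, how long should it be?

Z_qwt ≈ 64.1 Ω; length ≈ 8.65 cm

Z_qwt = √(Z_0·R_L) = √(50 × 82.3) = √4115
λ = 0.82·c/f = 0.346 m, so l = λ/4 = 0.0865 m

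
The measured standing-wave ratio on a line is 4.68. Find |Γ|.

|Γ| ≈ 0.648

|Γ| = (S − 1)/(S + 1) = (4.68 − 1)/(4.68 + 1) = 3.68/5.68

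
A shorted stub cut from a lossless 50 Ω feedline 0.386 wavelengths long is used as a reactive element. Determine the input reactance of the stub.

X_in ≈ -43.5 Ω (capacitive)

βl = 2π × 0.386 = 139°
tan(βl) = -0.871
For a shorted stub, Z_in = jZ_0·tan(βl)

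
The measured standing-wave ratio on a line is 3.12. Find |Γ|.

|Γ| ≈ 0.515

|Γ| = (S − 1)/(S + 1) = (3.12 − 1)/(3.12 + 1) = 2.12/4.12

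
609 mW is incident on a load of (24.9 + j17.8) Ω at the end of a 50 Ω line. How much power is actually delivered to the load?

|Γ| = |(-25.1 + j17.8)/(74.9 + j17.8)| = 0.4
|Γ|² = 0.16
P_refl = |Γ|²·P_inc = 97.3 mW, P_del = (1 − |Γ|²)·P_inc = 512 mW

P_delivered ≈ 512 mW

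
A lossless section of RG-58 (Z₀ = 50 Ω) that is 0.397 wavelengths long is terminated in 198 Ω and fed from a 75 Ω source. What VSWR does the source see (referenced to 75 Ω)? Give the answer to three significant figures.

βl = 2π × 0.397 = 143°
tan(βl) = -0.756
Z_in = Z_0·(Z_L + jZ_0·tanβl)/(Z_0 + jZ_L·tanβl) = 31.2 + j55.7 Ω
Γ_s = (Z_in − Z_s)/(Z_in + Z_s) = (-43.8 + j55.7)/(106 + j55.7), |Γ_s| = 0.591
VSWR = (1 + |Γ_s|)/(1 − |Γ_s|)

VSWR ≈ 3.88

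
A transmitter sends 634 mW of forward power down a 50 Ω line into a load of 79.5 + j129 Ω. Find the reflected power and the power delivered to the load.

P_reflected ≈ 332 mW; P_delivered ≈ 302 mW

|Γ| = |(29.5 + j129)/(129.5 + j129)| = 0.724
|Γ|² = 0.524
P_refl = |Γ|²·P_inc = 332 mW, P_del = (1 − |Γ|²)·P_inc = 302 mW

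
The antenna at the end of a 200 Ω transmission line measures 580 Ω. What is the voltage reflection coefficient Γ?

Γ = 0.487

Γ = (Z_L − Z_0)/(Z_L + Z_0) = (580 − 200)/(580 + 200) = 380/780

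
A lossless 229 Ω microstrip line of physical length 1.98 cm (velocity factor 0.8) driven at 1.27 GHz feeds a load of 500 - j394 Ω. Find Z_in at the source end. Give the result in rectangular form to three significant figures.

λ = v/f = 0.8·c / 1.27 GHz = 0.189 m
βl = 2π·l/λ = 2π × 0.105 = 37.7°
tan(βl) = tan(37.7°) = 0.773
Z_in = Z_0·(Z_L + jZ_0·tanβl)/(Z_0 + jZ_L·tanβl)
     = 229·(500 − j217)/(534 + j387)

Z_in ≈ 96.5 − j163 Ω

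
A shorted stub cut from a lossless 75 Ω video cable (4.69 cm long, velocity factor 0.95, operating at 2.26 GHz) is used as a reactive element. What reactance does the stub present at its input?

λ = v/f = 0.95·c / 2.26 GHz = 0.126 m
βl = 2π·l/λ = 2π × 0.372 = 134°
tan(βl) = -1.04
For a shorted stub, Z_in = jZ_0·tan(βl)

X_in ≈ -78 Ω (capacitive)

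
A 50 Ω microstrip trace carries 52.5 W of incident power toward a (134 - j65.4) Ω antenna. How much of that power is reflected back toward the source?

P_reflected ≈ 15.6 W

|Γ| = |(84 − j65.4)/(184 − j65.4)| = 0.545
|Γ|² = 0.297
P_refl = |Γ|²·P_inc = 15.6 W, P_del = (1 − |Γ|²)·P_inc = 36.9 W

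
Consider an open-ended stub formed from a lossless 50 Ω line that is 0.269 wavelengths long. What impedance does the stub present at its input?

Z_in ≈ +j6 Ω

βl = 2π × 0.269 = 96.8°
tan(βl) = -8.34
For an open-ended stub, Z_in = −jZ_0·cot(βl) = −jZ_0/tan(βl)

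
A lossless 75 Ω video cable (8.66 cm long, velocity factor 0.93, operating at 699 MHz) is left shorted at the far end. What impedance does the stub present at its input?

λ = v/f = 0.93·c / 699 MHz = 0.399 m
βl = 2π·l/λ = 2π × 0.217 = 78.1°
tan(βl) = 4.75
For a shorted stub, Z_in = jZ_0·tan(βl)

Z_in ≈ +j356 Ω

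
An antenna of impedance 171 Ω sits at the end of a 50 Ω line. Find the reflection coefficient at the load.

Γ = (Z_L − Z_0)/(Z_L + Z_0) = (171 − 50)/(171 + 50) = 121/221

Γ = 0.548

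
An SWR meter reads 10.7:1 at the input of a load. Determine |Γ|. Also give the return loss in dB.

|Γ| = (S − 1)/(S + 1) = (10.7 − 1)/(10.7 + 1) = 9.7/11.7
RL = −20·log₁₀|Γ| = −20·log₁₀(0.829)

|Γ| ≈ 0.829; return loss ≈ 1.63 dB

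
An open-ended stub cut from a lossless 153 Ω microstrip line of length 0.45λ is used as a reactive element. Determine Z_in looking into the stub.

βl = 2π × 0.45 = 162°
tan(βl) = -0.325
For an open-ended stub, Z_in = −jZ_0·cot(βl) = −jZ_0/tan(βl)

Z_in ≈ +j471 Ω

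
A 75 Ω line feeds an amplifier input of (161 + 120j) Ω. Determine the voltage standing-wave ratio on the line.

VSWR ≈ 3.52

Γ = (Z_L − Z_0)/(Z_L + Z_0) = (86 + j120)/(236 + j120)
|Γ| = 148/265 = 0.558
VSWR = (1 + |Γ|)/(1 − |Γ|) = 1.56/0.442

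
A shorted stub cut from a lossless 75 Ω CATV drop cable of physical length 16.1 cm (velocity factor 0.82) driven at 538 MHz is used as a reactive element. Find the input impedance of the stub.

Z_in ≈ −j100 Ω

λ = v/f = 0.82·c / 538 MHz = 0.457 m
βl = 2π·l/λ = 2π × 0.352 = 127°
tan(βl) = -1.34
For a shorted stub, Z_in = jZ_0·tan(βl)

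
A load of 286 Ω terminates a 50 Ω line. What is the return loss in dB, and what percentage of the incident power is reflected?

RL ≈ 3.07 dB; 49.3% of incident power reflected

Γ = (286 − 50)/(286 + 50) = 0.702
RL = −20·log₁₀(0.702) = 3.07 dB
P_refl/P_inc = |Γ|² = 0.493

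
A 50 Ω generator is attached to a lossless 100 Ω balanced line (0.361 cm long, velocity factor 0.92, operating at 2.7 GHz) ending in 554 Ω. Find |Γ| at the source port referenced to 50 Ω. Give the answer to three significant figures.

λ = v/f = 0.92·c / 2.7 GHz = 0.102 m
βl = 2π·l/λ = 2π × 0.0353 = 12.7°
tan(βl) = 0.226
Z_in = Z_0·(Z_L + jZ_0·tanβl)/(Z_0 + jZ_L·tanβl) = 227 − j261 Ω
Γ_s = (Z_in − Z_s)/(Z_in + Z_s) = (177 − j261)/(277 − j261), |Γ_s| = 0.829

|Γ| ≈ 0.829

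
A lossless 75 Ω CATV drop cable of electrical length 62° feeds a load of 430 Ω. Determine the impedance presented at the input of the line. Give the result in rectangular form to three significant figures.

tan(βl) = tan(62°) = 1.88
Z_in = Z_0·(Z_L + jZ_0·tanβl)/(Z_0 + jZ_L·tanβl)
     = 75·(430 + j141)/(75 + j809)

Z_in ≈ 16.6 − j38.3 Ω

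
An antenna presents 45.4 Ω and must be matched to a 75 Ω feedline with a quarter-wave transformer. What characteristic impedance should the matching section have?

Z_qwt ≈ 58.4 Ω

Z_qwt = √(Z_0·R_L) = √(75 × 45.4) = √3405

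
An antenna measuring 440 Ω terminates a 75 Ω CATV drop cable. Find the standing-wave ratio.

VSWR ≈ 5.87

For a purely resistive load, VSWR = R_L/Z_0 or Z_0/R_L (whichever > 1) = 440/75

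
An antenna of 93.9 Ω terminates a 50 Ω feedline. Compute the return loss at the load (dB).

Γ = (93.9 − 50)/(93.9 + 50) = 0.305
RL = −20·log₁₀|Γ| = −20·log₁₀(0.305)

RL ≈ 10.3 dB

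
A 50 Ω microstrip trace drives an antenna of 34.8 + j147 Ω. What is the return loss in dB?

RL ≈ 1.2 dB

Γ = (-15.2 + j147)/(84.8 + j147), |Γ| = 0.871
RL = −20·log₁₀|Γ| = −20·log₁₀(0.871)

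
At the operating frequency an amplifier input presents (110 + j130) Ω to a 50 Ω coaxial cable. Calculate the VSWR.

VSWR ≈ 5.55

Γ = (Z_L − Z_0)/(Z_L + Z_0) = (60 + j130)/(160 + j130)
|Γ| = 143/206 = 0.695
VSWR = (1 + |Γ|)/(1 − |Γ|) = 1.69/0.305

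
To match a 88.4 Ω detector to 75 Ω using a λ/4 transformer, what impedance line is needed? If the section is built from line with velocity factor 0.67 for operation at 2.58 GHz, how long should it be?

Z_qwt ≈ 81.4 Ω; length ≈ 1.95 cm

Z_qwt = √(Z_0·R_L) = √(75 × 88.4) = √6630
λ = 0.67·c/f = 0.0779 m, so l = λ/4 = 0.0195 m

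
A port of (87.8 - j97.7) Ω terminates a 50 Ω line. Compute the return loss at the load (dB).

Γ = (37.8 − j97.7)/(137.8 − j97.7), |Γ| = 0.62
RL = −20·log₁₀|Γ| = −20·log₁₀(0.62)

RL ≈ 4.15 dB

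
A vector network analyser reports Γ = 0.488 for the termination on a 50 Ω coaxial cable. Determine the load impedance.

Z_L ≈ 145 Ω

Z_L = Z_0·(1 + Γ)/(1 − Γ) = 50·(1.49)/(0.512)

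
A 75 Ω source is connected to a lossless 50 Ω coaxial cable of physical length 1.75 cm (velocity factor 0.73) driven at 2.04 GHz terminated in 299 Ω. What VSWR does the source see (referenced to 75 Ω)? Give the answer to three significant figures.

λ = v/f = 0.73·c / 2.04 GHz = 0.107 m
βl = 2π·l/λ = 2π × 0.163 = 58.7°
tan(βl) = 1.64
Z_in = Z_0·(Z_L + jZ_0·tanβl)/(Z_0 + jZ_L·tanβl) = 11.3 − j29.3 Ω
Γ_s = (Z_in − Z_s)/(Z_in + Z_s) = (-63.7 − j29.3)/(86.3 − j29.3), |Γ_s| = 0.769
VSWR = (1 + |Γ_s|)/(1 − |Γ_s|)

VSWR ≈ 7.64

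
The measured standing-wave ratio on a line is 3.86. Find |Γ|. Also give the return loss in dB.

|Γ| = (S − 1)/(S + 1) = (3.86 − 1)/(3.86 + 1) = 2.86/4.86
RL = −20·log₁₀|Γ| = −20·log₁₀(0.588)

|Γ| ≈ 0.588; return loss ≈ 4.61 dB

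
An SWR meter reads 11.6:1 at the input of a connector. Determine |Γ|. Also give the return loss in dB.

|Γ| = (S − 1)/(S + 1) = (11.6 − 1)/(11.6 + 1) = 10.6/12.6
RL = −20·log₁₀|Γ| = −20·log₁₀(0.841)

|Γ| ≈ 0.841; return loss ≈ 1.5 dB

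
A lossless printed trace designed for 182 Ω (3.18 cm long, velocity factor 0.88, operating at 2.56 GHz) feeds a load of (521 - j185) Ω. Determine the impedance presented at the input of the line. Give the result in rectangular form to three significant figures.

λ = v/f = 0.88·c / 2.56 GHz = 0.103 m
βl = 2π·l/λ = 2π × 0.308 = 111°
tan(βl) = tan(111°) = -2.6
Z_in = Z_0·(Z_L + jZ_0·tanβl)/(Z_0 + jZ_L·tanβl)
     = 182·(521 − j659)/(-300 − j1360)

Z_in ≈ 69.6 + j85.3 Ω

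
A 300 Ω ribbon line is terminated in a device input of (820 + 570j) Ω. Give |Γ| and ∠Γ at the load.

Γ ≈ 0.614 ∠ 20.7°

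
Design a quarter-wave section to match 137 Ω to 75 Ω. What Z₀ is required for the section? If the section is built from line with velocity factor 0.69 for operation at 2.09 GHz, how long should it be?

Z_qwt ≈ 101 Ω; length ≈ 2.48 cm

Z_qwt = √(Z_0·R_L) = √(75 × 137) = √10280
λ = 0.69·c/f = 0.099 m, so l = λ/4 = 0.0248 m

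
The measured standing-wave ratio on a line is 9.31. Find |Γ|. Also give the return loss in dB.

|Γ| = (S − 1)/(S + 1) = (9.31 − 1)/(9.31 + 1) = 8.31/10.3
RL = −20·log₁₀|Γ| = −20·log₁₀(0.806)

|Γ| ≈ 0.806; return loss ≈ 1.87 dB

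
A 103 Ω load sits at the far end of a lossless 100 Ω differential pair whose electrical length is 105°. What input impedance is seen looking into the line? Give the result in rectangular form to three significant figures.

Z_in ≈ 97.5 + j1.44 Ω

tan(βl) = tan(105°) = -3.73
Z_in = Z_0·(Z_L + jZ_0·tanβl)/(Z_0 + jZ_L·tanβl)
     = 100·(103 − j373)/(100 − j384)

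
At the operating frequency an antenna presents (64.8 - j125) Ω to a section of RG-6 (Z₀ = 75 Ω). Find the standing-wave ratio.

VSWR ≈ 5.04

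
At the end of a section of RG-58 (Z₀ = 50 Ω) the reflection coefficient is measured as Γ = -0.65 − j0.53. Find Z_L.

Z_L = Z_0·(1 + Γ)/(1 − Γ) = 50·(0.35 − j0.53)/(1.65 + j0.53)

Z_L ≈ 4.94 − j17.6 Ω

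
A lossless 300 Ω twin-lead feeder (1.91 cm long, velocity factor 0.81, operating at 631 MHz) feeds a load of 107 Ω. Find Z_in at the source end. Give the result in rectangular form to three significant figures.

λ = v/f = 0.81·c / 631 MHz = 0.385 m
βl = 2π·l/λ = 2π × 0.0496 = 17.9°
tan(βl) = tan(17.9°) = 0.322
Z_in = Z_0·(Z_L + jZ_0·tanβl)/(Z_0 + jZ_L·tanβl)
     = 300·(107 + j96.6)/(300 + j34.5)

Z_in ≈ 117 + j83.2 Ω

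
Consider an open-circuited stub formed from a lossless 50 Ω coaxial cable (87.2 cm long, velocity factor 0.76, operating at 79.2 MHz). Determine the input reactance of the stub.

X_in ≈ 17.3 Ω (inductive)

λ = v/f = 0.76·c / 79.2 MHz = 2.88 m
βl = 2π·l/λ = 2π × 0.303 = 109°
tan(βl) = -2.9
For an open-circuited stub, Z_in = −jZ_0·cot(βl) = −jZ_0/tan(βl)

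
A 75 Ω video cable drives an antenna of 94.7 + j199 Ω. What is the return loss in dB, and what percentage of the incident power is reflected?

Γ = (19.7 + j199)/(169.7 + j199), |Γ| = 0.765
RL = −20·log₁₀(0.765) = 2.33 dB
P_refl/P_inc = |Γ|² = 0.585

RL ≈ 2.33 dB; 58.5% of incident power reflected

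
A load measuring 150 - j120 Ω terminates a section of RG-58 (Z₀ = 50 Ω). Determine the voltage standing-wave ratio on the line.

Γ = (Z_L − Z_0)/(Z_L + Z_0) = (100 − j120)/(200 − j120)
|Γ| = 156/233 = 0.67
VSWR = (1 + |Γ|)/(1 − |Γ|) = 1.67/0.33

VSWR ≈ 5.06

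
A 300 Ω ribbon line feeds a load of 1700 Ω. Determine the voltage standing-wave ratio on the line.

VSWR ≈ 5.67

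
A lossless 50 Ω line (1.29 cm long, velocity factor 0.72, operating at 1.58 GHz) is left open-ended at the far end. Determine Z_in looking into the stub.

λ = v/f = 0.72·c / 1.58 GHz = 0.137 m
βl = 2π·l/λ = 2π × 0.0944 = 34°
tan(βl) = 0.674
For an open-ended stub, Z_in = −jZ_0·cot(βl) = −jZ_0/tan(βl)

Z_in ≈ −j74.2 Ω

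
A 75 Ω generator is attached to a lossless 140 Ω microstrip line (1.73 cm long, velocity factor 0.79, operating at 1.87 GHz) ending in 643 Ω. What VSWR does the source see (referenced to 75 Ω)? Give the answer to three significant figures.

VSWR ≈ 5.17

λ = v/f = 0.79·c / 1.87 GHz = 0.127 m
βl = 2π·l/λ = 2π × 0.137 = 49.1°
tan(βl) = 1.16
Z_in = Z_0·(Z_L + jZ_0·tanβl)/(Z_0 + jZ_L·tanβl) = 51.5 − j111 Ω
Γ_s = (Z_in − Z_s)/(Z_in + Z_s) = (-23.5 − j111)/(126 − j111), |Γ_s| = 0.676
VSWR = (1 + |Γ_s|)/(1 − |Γ_s|)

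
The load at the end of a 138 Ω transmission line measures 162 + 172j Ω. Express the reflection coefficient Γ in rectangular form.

Γ ≈ 0.308 + j0.397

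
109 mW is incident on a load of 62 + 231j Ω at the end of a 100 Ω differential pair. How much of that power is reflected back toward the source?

P_reflected ≈ 75 mW

|Γ| = |(-38 + j231)/(162 + j231)| = 0.83
|Γ|² = 0.688
P_refl = |Γ|²·P_inc = 75 mW, P_del = (1 − |Γ|²)·P_inc = 34 mW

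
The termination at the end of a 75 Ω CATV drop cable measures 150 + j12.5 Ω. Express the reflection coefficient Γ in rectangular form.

Γ ≈ 0.335 + j0.0369

Γ = (Z_L − Z_0)/(Z_L + Z_0) = (75 + j12.5)/(225 + j12.5)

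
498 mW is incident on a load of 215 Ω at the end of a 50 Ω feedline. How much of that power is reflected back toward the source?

Γ = (215 − 50)/(215 + 50) = 0.623
|Γ|² = 0.388
P_refl = |Γ|²·P_inc = 193 mW, P_del = (1 − |Γ|²)·P_inc = 305 mW

P_reflected ≈ 193 mW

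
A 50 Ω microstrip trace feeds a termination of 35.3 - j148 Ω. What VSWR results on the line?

Γ = (Z_L − Z_0)/(Z_L + Z_0) = (-14.7 − j148)/(85.3 − j148)
|Γ| = 149/171 = 0.871
VSWR = (1 + |Γ|)/(1 − |Γ|) = 1.87/0.129

VSWR ≈ 14.5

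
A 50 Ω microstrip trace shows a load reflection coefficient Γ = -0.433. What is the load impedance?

Z_L ≈ 19.8 Ω

Z_L = Z_0·(1 + Γ)/(1 − Γ) = 50·(0.567)/(1.43)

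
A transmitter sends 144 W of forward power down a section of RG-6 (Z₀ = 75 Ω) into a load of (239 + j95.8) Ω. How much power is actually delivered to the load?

|Γ| = |(164 + j95.8)/(314 + j95.8)| = 0.579
|Γ|² = 0.335
P_refl = |Γ|²·P_inc = 48.2 W, P_del = (1 − |Γ|²)·P_inc = 95.8 W

P_delivered ≈ 95.8 W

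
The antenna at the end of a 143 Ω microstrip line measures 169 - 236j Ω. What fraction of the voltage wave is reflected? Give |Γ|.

Γ = (Z_L − Z_0)/(Z_L + Z_0) = (26 − j236)/(312 − j236)
|Γ| = 237/391

|Γ| ≈ 0.607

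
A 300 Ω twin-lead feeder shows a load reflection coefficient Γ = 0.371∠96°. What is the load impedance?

Z_L ≈ 213 + j182 Ω

Z_L = Z_0·(1 + Γ)/(1 − Γ) = 300·(0.961 + j0.369)/(1.04 − j0.369)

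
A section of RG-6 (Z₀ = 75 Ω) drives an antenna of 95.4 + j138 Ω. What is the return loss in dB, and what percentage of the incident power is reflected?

Γ = (20.4 + j138)/(170.4 + j138), |Γ| = 0.636
RL = −20·log₁₀(0.636) = 3.93 dB
P_refl/P_inc = |Γ|² = 0.405

RL ≈ 3.93 dB; 40.5% of incident power reflected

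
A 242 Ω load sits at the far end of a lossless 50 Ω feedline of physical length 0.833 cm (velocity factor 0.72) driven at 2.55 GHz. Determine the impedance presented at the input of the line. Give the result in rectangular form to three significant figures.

λ = v/f = 0.72·c / 2.55 GHz = 0.0847 m
βl = 2π·l/λ = 2π × 0.0983 = 35.4°
tan(βl) = tan(35.4°) = 0.711
Z_in = Z_0·(Z_L + jZ_0·tanβl)/(Z_0 + jZ_L·tanβl)
     = 50·(242 + j35.5)/(50 + j172)

Z_in ≈ 28.4 − j62.1 Ω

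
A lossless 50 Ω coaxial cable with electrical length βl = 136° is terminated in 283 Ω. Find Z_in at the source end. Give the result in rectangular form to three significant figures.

Z_in ≈ 17.7 + j48.5 Ω

tan(βl) = tan(136°) = -0.966
Z_in = Z_0·(Z_L + jZ_0·tanβl)/(Z_0 + jZ_L·tanβl)
     = 50·(283 − j48.3)/(50 − j273)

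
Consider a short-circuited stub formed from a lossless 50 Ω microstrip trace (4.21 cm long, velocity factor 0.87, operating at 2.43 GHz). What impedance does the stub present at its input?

λ = v/f = 0.87·c / 2.43 GHz = 0.107 m
βl = 2π·l/λ = 2π × 0.392 = 141°
tan(βl) = -0.807
For a short-circuited stub, Z_in = jZ_0·tan(βl)

Z_in ≈ −j40.3 Ω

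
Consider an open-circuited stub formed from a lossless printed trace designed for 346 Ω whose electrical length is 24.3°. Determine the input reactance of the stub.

X_in ≈ -766 Ω (capacitive)

tan(βl) = 0.452
For an open-circuited stub, Z_in = −jZ_0·cot(βl) = −jZ_0/tan(βl)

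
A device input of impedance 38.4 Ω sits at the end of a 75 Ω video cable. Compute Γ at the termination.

Γ = (Z_L − Z_0)/(Z_L + Z_0) = (38.4 − 75)/(38.4 + 75) = -36.6/113.4

Γ = -0.323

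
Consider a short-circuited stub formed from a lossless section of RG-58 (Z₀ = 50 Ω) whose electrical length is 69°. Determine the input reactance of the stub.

X_in ≈ 130 Ω (inductive)

tan(βl) = 2.61
For a short-circuited stub, Z_in = jZ_0·tan(βl)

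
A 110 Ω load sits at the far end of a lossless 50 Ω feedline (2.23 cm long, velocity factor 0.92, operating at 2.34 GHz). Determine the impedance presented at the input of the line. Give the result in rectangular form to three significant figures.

λ = v/f = 0.92·c / 2.34 GHz = 0.118 m
βl = 2π·l/λ = 2π × 0.189 = 68.1°
tan(βl) = tan(68.1°) = 2.48
Z_in = Z_0·(Z_L + jZ_0·tanβl)/(Z_0 + jZ_L·tanβl)
     = 50·(110 + j124)/(50 + j273)

Z_in ≈ 25.6 − j15.5 Ω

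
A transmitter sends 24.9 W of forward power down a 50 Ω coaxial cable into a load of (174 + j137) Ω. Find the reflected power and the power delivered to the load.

P_reflected ≈ 12.3 W; P_delivered ≈ 12.6 W

|Γ| = |(124 + j137)/(224 + j137)| = 0.704
|Γ|² = 0.495
P_refl = |Γ|²·P_inc = 12.3 W, P_del = (1 − |Γ|²)·P_inc = 12.6 W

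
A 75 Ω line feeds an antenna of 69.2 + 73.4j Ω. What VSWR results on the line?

Γ = (Z_L − Z_0)/(Z_L + Z_0) = (-5.8 + j73.4)/(144.2 + j73.4)
|Γ| = 73.6/162 = 0.455
VSWR = (1 + |Γ|)/(1 − |Γ|) = 1.46/0.545

VSWR ≈ 2.67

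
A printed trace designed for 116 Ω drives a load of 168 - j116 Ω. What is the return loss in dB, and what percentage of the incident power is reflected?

Γ = (52 − j116)/(284 − j116), |Γ| = 0.414
RL = −20·log₁₀(0.414) = 7.65 dB
P_refl/P_inc = |Γ|² = 0.172

RL ≈ 7.65 dB; 17.2% of incident power reflected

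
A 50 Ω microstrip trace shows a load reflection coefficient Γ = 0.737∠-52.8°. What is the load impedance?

Z_L ≈ 35 − j90 Ω

Z_L = Z_0·(1 + Γ)/(1 − Γ) = 50·(1.45 − j0.587)/(0.554 + j0.587)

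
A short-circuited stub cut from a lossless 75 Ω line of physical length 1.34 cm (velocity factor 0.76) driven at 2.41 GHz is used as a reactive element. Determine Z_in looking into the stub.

λ = v/f = 0.76·c / 2.41 GHz = 0.0946 m
βl = 2π·l/λ = 2π × 0.142 = 51°
tan(βl) = 1.23
For a short-circuited stub, Z_in = jZ_0·tan(βl)

Z_in ≈ +j92.6 Ω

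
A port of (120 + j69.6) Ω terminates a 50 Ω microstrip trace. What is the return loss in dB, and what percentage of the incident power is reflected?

Γ = (70 + j69.6)/(170 + j69.6), |Γ| = 0.537
RL = −20·log₁₀(0.537) = 5.39 dB
P_refl/P_inc = |Γ|² = 0.289

RL ≈ 5.39 dB; 28.9% of incident power reflected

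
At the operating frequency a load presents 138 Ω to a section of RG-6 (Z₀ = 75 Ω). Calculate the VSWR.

Γ = (138 − 75)/(138 + 75) = 0.296
VSWR = (1 + 0.296)/(1 − 0.296)

VSWR ≈ 1.84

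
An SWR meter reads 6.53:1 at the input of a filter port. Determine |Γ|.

|Γ| = (S − 1)/(S + 1) = (6.53 − 1)/(6.53 + 1) = 5.53/7.53

|Γ| ≈ 0.734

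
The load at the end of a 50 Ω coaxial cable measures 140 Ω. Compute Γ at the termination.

Γ = (Z_L − Z_0)/(Z_L + Z_0) = (140 − 50)/(140 + 50) = 90/190

Γ = 0.474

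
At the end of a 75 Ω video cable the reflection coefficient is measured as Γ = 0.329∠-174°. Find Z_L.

Z_L = Z_0·(1 + Γ)/(1 − Γ) = 75·(0.673 − j0.0344)/(1.33 + j0.0344)

Z_L ≈ 37.9 − j2.93 Ω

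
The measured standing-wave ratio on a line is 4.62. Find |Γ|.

|Γ| ≈ 0.644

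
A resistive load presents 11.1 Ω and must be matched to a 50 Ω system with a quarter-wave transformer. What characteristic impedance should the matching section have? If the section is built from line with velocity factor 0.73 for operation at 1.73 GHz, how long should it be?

Z_qwt ≈ 23.6 Ω; length ≈ 3.16 cm

Z_qwt = √(Z_0·R_L) = √(50 × 11.1) = √555
λ = 0.73·c/f = 0.127 m, so l = λ/4 = 0.0316 m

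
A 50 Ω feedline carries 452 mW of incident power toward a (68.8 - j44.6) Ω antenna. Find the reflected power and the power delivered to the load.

P_reflected ≈ 65.8 mW; P_delivered ≈ 386 mW

|Γ| = |(18.8 − j44.6)/(118.8 − j44.6)| = 0.381
|Γ|² = 0.145
P_refl = |Γ|²·P_inc = 65.8 mW, P_del = (1 − |Γ|²)·P_inc = 386 mW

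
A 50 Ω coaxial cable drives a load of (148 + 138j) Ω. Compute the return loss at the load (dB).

Γ = (98 + j138)/(198 + j138), |Γ| = 0.701
RL = −20·log₁₀|Γ| = −20·log₁₀(0.701)

RL ≈ 3.08 dB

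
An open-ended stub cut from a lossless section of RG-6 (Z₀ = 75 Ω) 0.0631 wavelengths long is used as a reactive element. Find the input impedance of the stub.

Z_in ≈ −j179 Ω

βl = 2π × 0.0631 = 22.7°
tan(βl) = 0.419
For an open-ended stub, Z_in = −jZ_0·cot(βl) = −jZ_0/tan(βl)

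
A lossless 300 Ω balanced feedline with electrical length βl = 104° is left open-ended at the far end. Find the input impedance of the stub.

Z_in ≈ +j74.8 Ω

tan(βl) = -4.01
For an open-ended stub, Z_in = −jZ_0·cot(βl) = −jZ_0/tan(βl)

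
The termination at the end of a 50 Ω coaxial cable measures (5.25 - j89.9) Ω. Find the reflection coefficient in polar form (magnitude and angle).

Γ = (Z_L − Z_0)/(Z_L + Z_0) = (-44.75 − j89.9)/(55.25 − j89.9)
|Γ| = 100/106 = 0.952

Γ ≈ 0.952 ∠ -58°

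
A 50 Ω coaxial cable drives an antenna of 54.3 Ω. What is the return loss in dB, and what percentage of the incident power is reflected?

Γ = (54.3 − 50)/(54.3 + 50) = 0.0412
RL = −20·log₁₀(0.0412) = 27.7 dB
P_refl/P_inc = |Γ|² = 0.0017

RL ≈ 27.7 dB; 0.17% of incident power reflected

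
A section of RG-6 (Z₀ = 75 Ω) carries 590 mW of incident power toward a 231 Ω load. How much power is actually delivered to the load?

P_delivered ≈ 437 mW

Γ = (231 − 75)/(231 + 75) = 0.51
|Γ|² = 0.26
P_refl = |Γ|²·P_inc = 153 mW, P_del = (1 − |Γ|²)·P_inc = 437 mW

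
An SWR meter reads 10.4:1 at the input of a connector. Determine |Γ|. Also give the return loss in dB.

|Γ| ≈ 0.825; return loss ≈ 1.68 dB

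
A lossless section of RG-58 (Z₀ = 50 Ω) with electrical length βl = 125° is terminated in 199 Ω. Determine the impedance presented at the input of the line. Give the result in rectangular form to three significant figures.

Z_in ≈ 18.2 + j31.8 Ω

tan(βl) = tan(125°) = -1.43
Z_in = Z_0·(Z_L + jZ_0·tanβl)/(Z_0 + jZ_L·tanβl)
     = 50·(199 − j71.4)/(50 − j284)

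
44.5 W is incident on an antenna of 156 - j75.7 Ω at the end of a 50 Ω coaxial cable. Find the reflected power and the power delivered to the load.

|Γ| = |(106 − j75.7)/(206 − j75.7)| = 0.594
|Γ|² = 0.352
P_refl = |Γ|²·P_inc = 15.7 W, P_del = (1 − |Γ|²)·P_inc = 28.8 W

P_reflected ≈ 15.7 W; P_delivered ≈ 28.8 W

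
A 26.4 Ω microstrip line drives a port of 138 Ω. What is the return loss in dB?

RL ≈ 3.36 dB

Γ = (138 − 26.4)/(138 + 26.4) = 0.679
RL = −20·log₁₀|Γ| = −20·log₁₀(0.679)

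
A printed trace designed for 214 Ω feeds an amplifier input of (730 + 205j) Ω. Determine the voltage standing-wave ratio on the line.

VSWR ≈ 3.7

Γ = (Z_L − Z_0)/(Z_L + Z_0) = (516 + j205)/(944 + j205)
|Γ| = 555/966 = 0.575
VSWR = (1 + |Γ|)/(1 − |Γ|) = 1.57/0.425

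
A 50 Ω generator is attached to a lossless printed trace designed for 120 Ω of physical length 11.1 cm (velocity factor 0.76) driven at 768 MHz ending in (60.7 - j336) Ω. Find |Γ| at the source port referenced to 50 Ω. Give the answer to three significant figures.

|Γ| ≈ 0.946

λ = v/f = 0.76·c / 768 MHz = 0.297 m
βl = 2π·l/λ = 2π × 0.374 = 135°
tan(βl) = -1.01
Z_in = Z_0·(Z_L + jZ_0·tanβl)/(Z_0 + jZ_L·tanβl) = 33.8 + j239 Ω
Γ_s = (Z_in − Z_s)/(Z_in + Z_s) = (-16.2 + j239)/(83.8 + j239), |Γ_s| = 0.946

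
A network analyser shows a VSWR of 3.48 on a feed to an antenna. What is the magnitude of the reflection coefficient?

|Γ| = (S − 1)/(S + 1) = (3.48 − 1)/(3.48 + 1) = 2.48/4.48

|Γ| ≈ 0.554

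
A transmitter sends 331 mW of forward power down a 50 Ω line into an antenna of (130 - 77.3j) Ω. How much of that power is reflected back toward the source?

|Γ| = |(80 − j77.3)/(180 − j77.3)| = 0.568
|Γ|² = 0.322
P_refl = |Γ|²·P_inc = 107 mW, P_del = (1 − |Γ|²)·P_inc = 224 mW

P_reflected ≈ 107 mW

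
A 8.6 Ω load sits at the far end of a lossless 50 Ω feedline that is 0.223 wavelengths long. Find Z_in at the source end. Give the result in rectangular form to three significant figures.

βl = 2π × 0.223 = 80.3°
tan(βl) = tan(80.3°) = 5.84
Z_in = Z_0·(Z_L + jZ_0·tanβl)/(Z_0 + jZ_L·tanβl)
     = 50·(8.6 + j292)/(50 + j50.2)

Z_in ≈ 150 + j141 Ω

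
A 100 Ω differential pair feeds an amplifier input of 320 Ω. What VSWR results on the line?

Γ = (320 − 100)/(320 + 100) = 0.524
VSWR = (1 + 0.524)/(1 − 0.524)

VSWR ≈ 3.2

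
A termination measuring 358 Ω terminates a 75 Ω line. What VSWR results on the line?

Γ = (358 − 75)/(358 + 75) = 0.654
VSWR = (1 + 0.654)/(1 − 0.654)

VSWR ≈ 4.77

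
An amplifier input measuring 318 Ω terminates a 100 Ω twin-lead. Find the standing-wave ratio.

VSWR ≈ 3.18

For a purely resistive load, VSWR = R_L/Z_0 or Z_0/R_L (whichever > 1) = 318/100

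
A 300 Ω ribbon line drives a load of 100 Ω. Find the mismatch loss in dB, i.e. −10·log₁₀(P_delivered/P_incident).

Γ = (100 − 300)/(100 + 300) = -0.5
|Γ|² = 0.25, so P_del/P_inc = 1 − |Γ|² = 0.75
ML = −10·log₁₀(1 − |Γ|²)

mismatch loss ≈ 1.25 dB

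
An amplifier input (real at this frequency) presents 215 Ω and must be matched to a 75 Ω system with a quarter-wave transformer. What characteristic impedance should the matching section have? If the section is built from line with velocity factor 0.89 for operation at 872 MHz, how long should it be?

Z_qwt = √(Z_0·R_L) = √(75 × 215) = √16120
λ = 0.89·c/f = 0.306 m, so l = λ/4 = 0.0765 m

Z_qwt ≈ 127 Ω; length ≈ 7.65 cm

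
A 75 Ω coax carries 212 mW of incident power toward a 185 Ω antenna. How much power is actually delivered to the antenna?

P_delivered ≈ 174 mW

Γ = (185 − 75)/(185 + 75) = 0.423
|Γ|² = 0.179
P_refl = |Γ|²·P_inc = 37.9 mW, P_del = (1 − |Γ|²)·P_inc = 174 mW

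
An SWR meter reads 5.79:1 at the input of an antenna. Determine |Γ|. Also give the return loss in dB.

|Γ| ≈ 0.705; return loss ≈ 3.03 dB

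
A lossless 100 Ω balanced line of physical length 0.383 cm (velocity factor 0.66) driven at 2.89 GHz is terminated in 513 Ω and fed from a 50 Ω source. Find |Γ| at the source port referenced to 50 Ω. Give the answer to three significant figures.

λ = v/f = 0.66·c / 2.89 GHz = 0.0685 m
βl = 2π·l/λ = 2π × 0.0559 = 20.1°
tan(βl) = 0.366
Z_in = Z_0·(Z_L + jZ_0·tanβl)/(Z_0 + jZ_L·tanβl) = 128 − j205 Ω
Γ_s = (Z_in − Z_s)/(Z_in + Z_s) = (78.3 − j205)/(178 − j205), |Γ_s| = 0.807

|Γ| ≈ 0.807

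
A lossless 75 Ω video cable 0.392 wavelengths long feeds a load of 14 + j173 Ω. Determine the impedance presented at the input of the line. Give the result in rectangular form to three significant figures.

Z_in ≈ 2.82 + j39.5 Ω

βl = 2π × 0.392 = 141°
tan(βl) = tan(141°) = -0.806
Z_in = Z_0·(Z_L + jZ_0·tanβl)/(Z_0 + jZ_L·tanβl)
     = 75·(14 + j113)/(214 − j11.3)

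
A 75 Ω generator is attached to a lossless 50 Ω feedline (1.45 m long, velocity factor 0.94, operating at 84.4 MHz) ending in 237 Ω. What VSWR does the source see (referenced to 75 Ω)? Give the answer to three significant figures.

VSWR ≈ 3.83

λ = v/f = 0.94·c / 84.4 MHz = 3.34 m
βl = 2π·l/λ = 2π × 0.434 = 156°
tan(βl) = -0.44
Z_in = Z_0·(Z_L + jZ_0·tanβl)/(Z_0 + jZ_L·tanβl) = 52.8 + j88.2 Ω
Γ_s = (Z_in − Z_s)/(Z_in + Z_s) = (-22.2 + j88.2)/(128 + j88.2), |Γ_s| = 0.586
VSWR = (1 + |Γ_s|)/(1 − |Γ_s|)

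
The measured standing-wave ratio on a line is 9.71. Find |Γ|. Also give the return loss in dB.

|Γ| = (S − 1)/(S + 1) = (9.71 − 1)/(9.71 + 1) = 8.71/10.7
RL = −20·log₁₀|Γ| = −20·log₁₀(0.813)

|Γ| ≈ 0.813; return loss ≈ 1.8 dB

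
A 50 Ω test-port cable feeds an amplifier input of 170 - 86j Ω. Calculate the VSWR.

Γ = (Z_L − Z_0)/(Z_L + Z_0) = (120 − j86)/(220 − j86)
|Γ| = 148/236 = 0.625
VSWR = (1 + |Γ|)/(1 − |Γ|) = 1.63/0.375

VSWR ≈ 4.33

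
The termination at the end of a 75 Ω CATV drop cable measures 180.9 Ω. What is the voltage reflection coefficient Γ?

Γ = 0.414

Γ = (Z_L − Z_0)/(Z_L + Z_0) = (180.9 − 75)/(180.9 + 75) = 105.9/255.9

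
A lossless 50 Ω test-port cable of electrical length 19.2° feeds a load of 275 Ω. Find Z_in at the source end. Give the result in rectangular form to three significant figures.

tan(βl) = tan(19.2°) = 0.348
Z_in = Z_0·(Z_L + jZ_0·tanβl)/(Z_0 + jZ_L·tanβl)
     = 50·(275 + j17.4)/(50 + j95.8)

Z_in ≈ 66.1 − j109 Ω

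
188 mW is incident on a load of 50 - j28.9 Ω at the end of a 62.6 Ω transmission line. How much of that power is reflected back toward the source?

|Γ| = |(-12.6 − j28.9)/(112.6 − j28.9)| = 0.271
|Γ|² = 0.0736
P_refl = |Γ|²·P_inc = 13.8 mW, P_del = (1 − |Γ|²)·P_inc = 174 mW

P_reflected ≈ 13.8 mW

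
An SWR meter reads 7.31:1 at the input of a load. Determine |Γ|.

|Γ| = (S − 1)/(S + 1) = (7.31 − 1)/(7.31 + 1) = 6.31/8.31

|Γ| ≈ 0.759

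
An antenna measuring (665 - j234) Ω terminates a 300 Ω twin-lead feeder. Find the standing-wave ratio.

VSWR ≈ 2.55

Γ = (Z_L − Z_0)/(Z_L + Z_0) = (365 − j234)/(965 − j234)
|Γ| = 434/993 = 0.437
VSWR = (1 + |Γ|)/(1 − |Γ|) = 1.44/0.563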